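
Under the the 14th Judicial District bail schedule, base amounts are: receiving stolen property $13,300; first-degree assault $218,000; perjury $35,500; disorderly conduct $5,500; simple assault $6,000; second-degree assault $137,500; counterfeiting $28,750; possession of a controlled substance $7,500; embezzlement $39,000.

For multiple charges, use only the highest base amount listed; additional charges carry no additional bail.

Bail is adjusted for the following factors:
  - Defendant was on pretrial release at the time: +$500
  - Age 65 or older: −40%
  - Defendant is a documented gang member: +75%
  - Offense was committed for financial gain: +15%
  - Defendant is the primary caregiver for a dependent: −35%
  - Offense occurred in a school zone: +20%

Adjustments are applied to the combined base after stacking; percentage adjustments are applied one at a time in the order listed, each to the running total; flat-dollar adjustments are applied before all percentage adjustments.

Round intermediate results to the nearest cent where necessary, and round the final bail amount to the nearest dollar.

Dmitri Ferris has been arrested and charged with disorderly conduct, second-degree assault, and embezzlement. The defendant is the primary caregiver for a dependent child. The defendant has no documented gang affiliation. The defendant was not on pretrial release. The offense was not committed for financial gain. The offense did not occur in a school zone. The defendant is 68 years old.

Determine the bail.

Base amounts from the schedule: disorderly conduct $5,500; second-degree assault $137,500; embezzlement $39,000.
Stacking rule: use the highest base only. Highest is second-degree assault at $137,500. Combined base = $137,500.
Age 65 or older (−40%): $137,500 × 0.6 = $82,500.
Defendant is the primary caregiver for a dependent (−35%): $82,500 × 0.65 = $53,625.

$53,625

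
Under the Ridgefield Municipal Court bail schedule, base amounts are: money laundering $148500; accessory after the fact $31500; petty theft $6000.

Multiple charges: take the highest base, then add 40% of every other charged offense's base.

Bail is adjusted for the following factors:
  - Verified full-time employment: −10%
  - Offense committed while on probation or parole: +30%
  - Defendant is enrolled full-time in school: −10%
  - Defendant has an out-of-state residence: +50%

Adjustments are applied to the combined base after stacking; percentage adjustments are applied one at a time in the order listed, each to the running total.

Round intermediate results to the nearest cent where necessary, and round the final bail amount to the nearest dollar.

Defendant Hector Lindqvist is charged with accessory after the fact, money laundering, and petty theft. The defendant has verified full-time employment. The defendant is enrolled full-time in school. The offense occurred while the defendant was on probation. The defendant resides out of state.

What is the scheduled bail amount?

$258248

Base amounts from the schedule: accessory after the fact $31500; money laundering $148500; petty theft $6000.
Stacking rule: highest base plus 40% of each additional charge. Highest is money laundering at $148500. Additional: $31500 × 40% = $12600; $6000 × 40% = $2400. Combined base = $148500 + $15000 = $163500.
Verified full-time employment (−10%): $163500 × 0.9 = $147150.
Offense committed while on probation or parole (+30%): $147150 × 1.3 = $191295.
Defendant is enrolled full-time in school (−10%): $191295 × 0.9 = $172165.50.
Defendant has an out-of-state residence (+50%): $172165.50 × 1.5 = $258248.25.
Rounded to the nearest dollar: $258248.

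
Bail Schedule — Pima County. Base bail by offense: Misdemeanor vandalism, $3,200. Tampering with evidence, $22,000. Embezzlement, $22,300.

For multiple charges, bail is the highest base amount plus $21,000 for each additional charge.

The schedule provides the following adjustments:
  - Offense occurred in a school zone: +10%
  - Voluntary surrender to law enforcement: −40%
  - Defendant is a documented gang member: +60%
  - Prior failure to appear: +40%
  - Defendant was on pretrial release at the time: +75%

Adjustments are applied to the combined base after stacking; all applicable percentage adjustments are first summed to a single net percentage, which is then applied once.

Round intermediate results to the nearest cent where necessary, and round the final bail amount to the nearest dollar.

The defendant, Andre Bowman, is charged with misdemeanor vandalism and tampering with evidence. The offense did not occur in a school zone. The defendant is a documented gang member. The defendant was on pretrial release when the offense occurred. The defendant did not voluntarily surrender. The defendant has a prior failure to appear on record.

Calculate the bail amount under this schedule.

$118,250

Base amounts from the schedule: misdemeanor vandalism $3,200; tampering with evidence $22,000.
Stacking rule: highest base plus $21,000 per additional charge. Highest is tampering with evidence at $22,000; 1 additional charge → +$21,000. Combined base = $43,000.
Net percentage adjustment: +60% +40% +75% = +175%. $43,000 × 2.75 = $118,250.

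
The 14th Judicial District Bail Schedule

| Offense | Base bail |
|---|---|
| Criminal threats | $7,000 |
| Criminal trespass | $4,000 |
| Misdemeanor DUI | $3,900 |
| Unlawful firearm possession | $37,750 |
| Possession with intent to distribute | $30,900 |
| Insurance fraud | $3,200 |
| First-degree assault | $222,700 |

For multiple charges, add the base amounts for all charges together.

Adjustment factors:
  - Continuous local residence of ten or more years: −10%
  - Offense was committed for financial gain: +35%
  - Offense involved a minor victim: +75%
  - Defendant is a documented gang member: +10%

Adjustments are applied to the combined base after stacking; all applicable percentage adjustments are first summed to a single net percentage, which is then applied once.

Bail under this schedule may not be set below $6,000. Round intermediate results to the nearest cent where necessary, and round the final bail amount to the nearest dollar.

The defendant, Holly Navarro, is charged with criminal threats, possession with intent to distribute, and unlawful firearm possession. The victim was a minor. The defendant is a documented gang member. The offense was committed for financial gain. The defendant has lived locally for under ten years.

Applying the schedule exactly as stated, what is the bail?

$166,430

Base amounts from the schedule: criminal threats $7,000; possession with intent to distribute $30,900; unlawful firearm possession $37,750.
Stacking rule: sum of all bases. $7,000 + $30,900 + $37,750 = $75,650.
Net percentage adjustment: +35% +75% +10% = +120%. $75,650 × 2.2 = $166,430.
$166,430 is at or above the $6,000 minimum.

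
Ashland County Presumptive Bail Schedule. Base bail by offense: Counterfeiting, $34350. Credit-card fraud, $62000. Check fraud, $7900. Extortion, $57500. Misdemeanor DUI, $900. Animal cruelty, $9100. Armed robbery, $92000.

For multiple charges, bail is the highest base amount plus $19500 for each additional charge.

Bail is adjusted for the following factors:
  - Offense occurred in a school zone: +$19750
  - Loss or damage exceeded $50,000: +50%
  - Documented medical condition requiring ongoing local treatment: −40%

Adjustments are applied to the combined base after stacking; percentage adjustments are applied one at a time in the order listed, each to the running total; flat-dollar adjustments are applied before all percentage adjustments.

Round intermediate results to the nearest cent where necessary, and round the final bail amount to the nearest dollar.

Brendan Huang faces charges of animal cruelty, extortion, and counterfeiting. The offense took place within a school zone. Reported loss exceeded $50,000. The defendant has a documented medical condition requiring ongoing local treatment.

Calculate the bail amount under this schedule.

$104625

Base amounts from the schedule: animal cruelty $9100; extortion $57500; counterfeiting $34350.
Stacking rule: highest base plus $19500 per additional charge. Highest is extortion at $57500; 2 additional charges → +$39000. Combined base = $96500.
Offense occurred in a school zone (+$19750 flat): $96500 + $19750 = $116250.
Loss or damage exceeded $50,000 (+50%): $116250 × 1.5 = $174375.
Documented medical condition requiring ongoing local treatment (−40%): $174375 × 0.6 = $104625.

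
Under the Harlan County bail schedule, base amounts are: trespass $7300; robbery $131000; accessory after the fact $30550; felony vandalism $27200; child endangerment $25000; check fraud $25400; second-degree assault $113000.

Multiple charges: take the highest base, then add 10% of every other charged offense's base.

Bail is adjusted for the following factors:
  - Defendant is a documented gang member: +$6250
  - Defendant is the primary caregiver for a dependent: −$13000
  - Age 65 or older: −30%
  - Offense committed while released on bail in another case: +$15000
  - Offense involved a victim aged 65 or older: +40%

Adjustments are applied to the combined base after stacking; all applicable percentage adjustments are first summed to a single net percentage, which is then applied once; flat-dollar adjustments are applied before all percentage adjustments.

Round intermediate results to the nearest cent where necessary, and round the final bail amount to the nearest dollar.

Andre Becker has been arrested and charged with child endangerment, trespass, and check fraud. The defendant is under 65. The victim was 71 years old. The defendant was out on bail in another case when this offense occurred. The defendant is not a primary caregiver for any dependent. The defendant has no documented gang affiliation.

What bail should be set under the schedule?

Base amounts from the schedule: child endangerment $25000; trespass $7300; check fraud $25400.
Stacking rule: highest base plus 10% of each additional charge. Highest is check fraud at $25400. Additional: $25000 × 10% = $2500; $7300 × 10% = $730. Combined base = $25400 + $3230 = $28630.
Offense committed while released on bail in another case (+$15000 flat): $28630 + $15000 = $43630.
Offense involved a victim aged 65 or older (+40%): $43630 × 1.4 = $61082.

$61082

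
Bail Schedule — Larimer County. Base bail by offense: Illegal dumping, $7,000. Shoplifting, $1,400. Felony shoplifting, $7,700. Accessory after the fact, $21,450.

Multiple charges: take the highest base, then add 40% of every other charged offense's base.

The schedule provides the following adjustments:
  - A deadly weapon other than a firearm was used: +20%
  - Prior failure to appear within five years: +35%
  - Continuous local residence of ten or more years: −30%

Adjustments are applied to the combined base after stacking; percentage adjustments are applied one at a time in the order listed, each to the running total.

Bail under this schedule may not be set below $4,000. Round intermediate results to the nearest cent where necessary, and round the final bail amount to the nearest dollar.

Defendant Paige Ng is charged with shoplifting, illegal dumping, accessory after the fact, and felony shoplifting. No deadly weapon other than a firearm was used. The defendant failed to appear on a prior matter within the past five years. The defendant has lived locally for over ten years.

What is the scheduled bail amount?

Base amounts from the schedule: shoplifting $1,400; illegal dumping $7,000; accessory after the fact $21,450; felony shoplifting $7,700.
Stacking rule: highest base plus 40% of each additional charge. Highest is accessory after the fact at $21,450. Additional: $1,400 × 40% = $560; $7,000 × 40% = $2,800; $7,700 × 40% = $3,080. Combined base = $21,450 + $6,440 = $27,890.
Prior failure to appear within five years (+35%): $27,890 × 1.35 = $37,651.50.
Continuous local residence of ten or more years (−30%): $37,651.50 × 0.7 = $26,356.05.
$26,356.05 is at or above the $4,000 minimum.
Rounded to the nearest dollar: $26,356.

$26,356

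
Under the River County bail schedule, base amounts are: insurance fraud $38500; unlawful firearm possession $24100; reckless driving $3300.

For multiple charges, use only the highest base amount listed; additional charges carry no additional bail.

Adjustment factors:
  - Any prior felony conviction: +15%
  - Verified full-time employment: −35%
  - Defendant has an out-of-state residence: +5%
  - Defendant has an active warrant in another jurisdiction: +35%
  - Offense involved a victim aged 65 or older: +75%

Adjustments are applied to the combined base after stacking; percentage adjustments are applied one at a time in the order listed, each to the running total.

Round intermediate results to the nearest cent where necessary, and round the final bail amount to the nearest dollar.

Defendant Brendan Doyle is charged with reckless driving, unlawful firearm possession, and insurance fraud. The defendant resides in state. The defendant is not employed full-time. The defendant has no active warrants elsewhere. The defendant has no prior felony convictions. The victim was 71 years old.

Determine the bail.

$67375

Base amounts from the schedule: reckless driving $3300; unlawful firearm possession $24100; insurance fraud $38500.
Stacking rule: use the highest base only. Highest is insurance fraud at $38500. Combined base = $38500.
Offense involved a victim aged 65 or older (+75%): $38500 × 1.75 = $67375.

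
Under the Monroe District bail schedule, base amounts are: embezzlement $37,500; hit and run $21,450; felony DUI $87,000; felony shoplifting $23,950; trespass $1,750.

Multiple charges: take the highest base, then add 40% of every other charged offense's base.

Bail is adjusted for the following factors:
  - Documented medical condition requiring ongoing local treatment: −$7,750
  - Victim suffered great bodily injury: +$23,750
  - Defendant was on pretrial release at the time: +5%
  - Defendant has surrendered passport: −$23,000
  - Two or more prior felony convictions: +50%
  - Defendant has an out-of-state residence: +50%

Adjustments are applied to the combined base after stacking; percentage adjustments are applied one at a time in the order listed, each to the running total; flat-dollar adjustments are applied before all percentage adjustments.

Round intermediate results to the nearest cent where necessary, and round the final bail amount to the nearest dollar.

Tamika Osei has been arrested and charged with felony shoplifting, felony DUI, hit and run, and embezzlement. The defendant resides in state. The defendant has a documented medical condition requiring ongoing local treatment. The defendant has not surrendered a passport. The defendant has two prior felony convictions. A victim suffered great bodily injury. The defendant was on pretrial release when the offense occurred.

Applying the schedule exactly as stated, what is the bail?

Base amounts from the schedule: felony shoplifting $23,950; felony DUI $87,000; hit and run $21,450; embezzlement $37,500.
Stacking rule: highest base plus 40% of each additional charge. Highest is felony DUI at $87,000. Additional: $23,950 × 40% = $9,580; $21,450 × 40% = $8,580; $37,500 × 40% = $15,000. Combined base = $87,000 + $33,160 = $120,160.
Documented medical condition requiring ongoing local treatment (−$7,750 flat): $120,160 − $7,750 = $112,410.
Victim suffered great bodily injury (+$23,750 flat): $112,410 + $23,750 = $136,160.
Defendant was on pretrial release at the time (+5%): $136,160 × 1.05 = $142,968.
Two or more prior felony convictions (+50%): $142,968 × 1.5 = $214,452.

$214,452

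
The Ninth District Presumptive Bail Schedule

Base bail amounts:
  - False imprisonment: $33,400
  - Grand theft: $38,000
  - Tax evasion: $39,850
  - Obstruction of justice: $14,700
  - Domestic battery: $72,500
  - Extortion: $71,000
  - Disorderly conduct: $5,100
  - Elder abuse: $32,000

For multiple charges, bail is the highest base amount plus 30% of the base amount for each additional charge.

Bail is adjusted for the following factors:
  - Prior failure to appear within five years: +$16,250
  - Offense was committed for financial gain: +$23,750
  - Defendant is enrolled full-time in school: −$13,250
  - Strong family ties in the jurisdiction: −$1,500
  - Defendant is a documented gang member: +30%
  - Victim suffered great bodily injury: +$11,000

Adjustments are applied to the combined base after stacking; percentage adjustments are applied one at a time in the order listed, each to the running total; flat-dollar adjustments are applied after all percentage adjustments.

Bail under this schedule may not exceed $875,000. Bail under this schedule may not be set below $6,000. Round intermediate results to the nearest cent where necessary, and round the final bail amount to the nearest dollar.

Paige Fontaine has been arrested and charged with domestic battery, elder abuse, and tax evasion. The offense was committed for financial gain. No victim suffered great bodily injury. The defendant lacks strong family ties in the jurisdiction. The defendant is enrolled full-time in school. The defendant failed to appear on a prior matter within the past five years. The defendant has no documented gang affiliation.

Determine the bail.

$120,805

Base amounts from the schedule: domestic battery $72,500; elder abuse $32,000; tax evasion $39,850.
Stacking rule: highest base plus 30% of each additional charge. Highest is domestic battery at $72,500. Additional: $32,000 × 30% = $9,600; $39,850 × 30% = $11,955. Combined base = $72,500 + $21,555 = $94,055.
Prior failure to appear within five years (+$16,250 flat): $94,055 + $16,250 = $110,305.
Offense was committed for financial gain (+$23,750 flat): $110,305 + $23,750 = $134,055.
Defendant is enrolled full-time in school (−$13,250 flat): $134,055 − $13,250 = $120,805.
$120,805 is within the $875,000 maximum.
$120,805 is at or above the $6,000 minimum.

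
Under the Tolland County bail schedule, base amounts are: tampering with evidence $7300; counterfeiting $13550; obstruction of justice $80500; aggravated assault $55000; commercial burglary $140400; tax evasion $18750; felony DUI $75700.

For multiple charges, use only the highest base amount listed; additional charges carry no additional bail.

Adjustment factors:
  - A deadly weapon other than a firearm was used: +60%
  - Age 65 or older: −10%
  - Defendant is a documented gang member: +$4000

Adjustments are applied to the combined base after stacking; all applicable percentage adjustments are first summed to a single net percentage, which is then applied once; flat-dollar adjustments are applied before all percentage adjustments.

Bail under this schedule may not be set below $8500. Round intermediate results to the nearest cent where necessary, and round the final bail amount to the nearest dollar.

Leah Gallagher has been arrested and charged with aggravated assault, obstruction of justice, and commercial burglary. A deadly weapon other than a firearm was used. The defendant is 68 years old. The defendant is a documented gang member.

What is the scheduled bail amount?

Base amounts from the schedule: aggravated assault $55000; obstruction of justice $80500; commercial burglary $140400.
Stacking rule: use the highest base only. Highest is commercial burglary at $140400. Combined base = $140400.
Defendant is a documented gang member (+$4000 flat): $140400 + $4000 = $144400.
Net percentage adjustment: +60% −10% = +50%. $144400 × 1.5 = $216600.
$216600 is at or above the $8500 minimum.

$216600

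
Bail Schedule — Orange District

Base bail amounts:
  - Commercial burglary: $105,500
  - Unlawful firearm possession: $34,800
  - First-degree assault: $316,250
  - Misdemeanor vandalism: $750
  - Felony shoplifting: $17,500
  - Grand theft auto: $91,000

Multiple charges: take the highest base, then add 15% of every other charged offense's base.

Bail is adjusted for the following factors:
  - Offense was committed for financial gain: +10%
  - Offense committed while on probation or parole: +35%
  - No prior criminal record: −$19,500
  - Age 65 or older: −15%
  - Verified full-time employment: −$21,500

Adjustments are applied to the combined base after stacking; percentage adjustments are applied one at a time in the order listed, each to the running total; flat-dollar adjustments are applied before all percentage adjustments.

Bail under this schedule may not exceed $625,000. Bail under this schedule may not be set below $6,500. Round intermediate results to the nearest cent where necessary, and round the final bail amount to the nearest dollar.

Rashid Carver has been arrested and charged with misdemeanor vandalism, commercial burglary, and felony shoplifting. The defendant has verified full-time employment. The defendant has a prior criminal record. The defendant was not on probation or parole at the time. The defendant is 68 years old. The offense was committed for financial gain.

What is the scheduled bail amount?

$81,100

Base amounts from the schedule: misdemeanor vandalism $750; commercial burglary $105,500; felony shoplifting $17,500.
Stacking rule: highest base plus 15% of each additional charge. Highest is commercial burglary at $105,500. Additional: $750 × 15% = $112.50; $17,500 × 15% = $2,625. Combined base = $105,500 + $2,737.50 = $108,237.50.
Verified full-time employment (−$21,500 flat): $108,237.50 − $21,500 = $86,737.50.
Offense was committed for financial gain (+10%): $86,737.50 × 1.1 = $95,411.25.
Age 65 or older (−15%): $95,411.25 × 0.85 = $81,099.56.
$81,099.56 is within the $625,000 maximum.
$81,099.56 is at or above the $6,500 minimum.
Rounded to the nearest dollar: $81,100.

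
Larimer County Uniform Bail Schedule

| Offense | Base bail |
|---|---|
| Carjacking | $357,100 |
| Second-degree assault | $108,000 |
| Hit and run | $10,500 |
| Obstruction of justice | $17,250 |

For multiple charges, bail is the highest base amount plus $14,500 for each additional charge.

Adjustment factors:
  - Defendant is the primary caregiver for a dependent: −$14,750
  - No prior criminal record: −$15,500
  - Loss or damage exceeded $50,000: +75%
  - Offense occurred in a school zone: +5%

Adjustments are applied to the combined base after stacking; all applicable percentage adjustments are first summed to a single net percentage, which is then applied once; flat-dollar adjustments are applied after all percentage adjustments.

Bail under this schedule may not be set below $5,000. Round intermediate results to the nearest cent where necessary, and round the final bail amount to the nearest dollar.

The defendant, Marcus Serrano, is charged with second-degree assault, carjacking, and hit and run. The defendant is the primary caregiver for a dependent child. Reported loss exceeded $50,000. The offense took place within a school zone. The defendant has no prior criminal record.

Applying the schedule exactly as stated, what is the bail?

Base amounts from the schedule: second-degree assault $108,000; carjacking $357,100; hit and run $10,500.
Stacking rule: highest base plus $14,500 per additional charge. Highest is carjacking at $357,100; 2 additional charges → +$29,000. Combined base = $386,100.
Net percentage adjustment: +75% +5% = +80%. $386,100 × 1.8 = $694,980.
Defendant is the primary caregiver for a dependent (−$14,750 flat): $694,980 − $14,750 = $680,230.
No prior criminal record (−$15,500 flat): $680,230 − $15,500 = $664,730.
$664,730 is at or above the $5,000 minimum.

$664,730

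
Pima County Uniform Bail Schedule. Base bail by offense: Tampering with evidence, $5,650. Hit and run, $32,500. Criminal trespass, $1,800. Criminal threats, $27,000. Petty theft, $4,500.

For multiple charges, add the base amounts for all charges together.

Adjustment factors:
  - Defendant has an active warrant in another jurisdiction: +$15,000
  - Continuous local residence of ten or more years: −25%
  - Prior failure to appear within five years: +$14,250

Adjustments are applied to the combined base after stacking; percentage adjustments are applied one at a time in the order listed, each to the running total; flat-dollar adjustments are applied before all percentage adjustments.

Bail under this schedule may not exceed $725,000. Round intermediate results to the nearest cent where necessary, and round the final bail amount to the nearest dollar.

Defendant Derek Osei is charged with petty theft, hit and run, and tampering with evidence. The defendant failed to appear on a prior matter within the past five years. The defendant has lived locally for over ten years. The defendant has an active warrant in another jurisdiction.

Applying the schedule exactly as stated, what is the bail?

Base amounts from the schedule: petty theft $4,500; hit and run $32,500; tampering with evidence $5,650.
Stacking rule: sum of all bases. $4,500 + $32,500 + $5,650 = $42,650.
Defendant has an active warrant in another jurisdiction (+$15,000 flat): $42,650 + $15,000 = $57,650.
Prior failure to appear within five years (+$14,250 flat): $57,650 + $14,250 = $71,900.
Continuous local residence of ten or more years (−25%): $71,900 × 0.75 = $53,925.
$53,925 is within the $725,000 maximum.

$53,925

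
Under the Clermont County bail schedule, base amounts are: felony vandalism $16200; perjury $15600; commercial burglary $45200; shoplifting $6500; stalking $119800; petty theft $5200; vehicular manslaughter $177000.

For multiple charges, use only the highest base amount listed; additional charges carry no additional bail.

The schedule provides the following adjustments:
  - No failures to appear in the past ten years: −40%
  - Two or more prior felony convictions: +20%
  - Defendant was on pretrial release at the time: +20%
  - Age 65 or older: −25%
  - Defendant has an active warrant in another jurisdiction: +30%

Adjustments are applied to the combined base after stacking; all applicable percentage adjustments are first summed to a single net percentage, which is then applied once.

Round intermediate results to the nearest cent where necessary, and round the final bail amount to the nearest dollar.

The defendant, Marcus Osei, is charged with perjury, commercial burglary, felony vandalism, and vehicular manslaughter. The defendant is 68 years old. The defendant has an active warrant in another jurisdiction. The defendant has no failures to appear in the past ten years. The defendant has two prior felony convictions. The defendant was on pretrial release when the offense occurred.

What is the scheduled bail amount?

Base amounts from the schedule: perjury $15600; commercial burglary $45200; felony vandalism $16200; vehicular manslaughter $177000.
Stacking rule: use the highest base only. Highest is vehicular manslaughter at $177000. Combined base = $177000.
Net percentage adjustment: −40% +20% +20% −25% +30% = +5%. $177000 × 1.05 = $185850.

$185850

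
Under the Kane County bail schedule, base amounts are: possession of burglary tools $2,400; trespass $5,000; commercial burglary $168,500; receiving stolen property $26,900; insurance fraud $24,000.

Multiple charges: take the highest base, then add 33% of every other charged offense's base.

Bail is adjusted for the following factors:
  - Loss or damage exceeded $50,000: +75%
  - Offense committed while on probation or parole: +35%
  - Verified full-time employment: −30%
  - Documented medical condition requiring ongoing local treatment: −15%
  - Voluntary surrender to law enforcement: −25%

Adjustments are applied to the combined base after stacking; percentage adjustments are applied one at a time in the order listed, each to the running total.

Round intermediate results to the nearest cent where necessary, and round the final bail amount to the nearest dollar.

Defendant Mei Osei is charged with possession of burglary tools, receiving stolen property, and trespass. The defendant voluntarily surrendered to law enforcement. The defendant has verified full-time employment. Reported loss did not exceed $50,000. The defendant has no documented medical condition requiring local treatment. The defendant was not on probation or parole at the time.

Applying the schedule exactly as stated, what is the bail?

$15,405

Base amounts from the schedule: possession of burglary tools $2,400; receiving stolen property $26,900; trespass $5,000.
Stacking rule: highest base plus 33% of each additional charge. Highest is receiving stolen property at $26,900. Additional: $2,400 × 33% = $792; $5,000 × 33% = $1,650. Combined base = $26,900 + $2,442 = $29,342.
Verified full-time employment (−30%): $29,342 × 0.7 = $20,539.40.
Voluntary surrender to law enforcement (−25%): $20,539.40 × 0.75 = $15,404.55.
Rounded to the nearest dollar: $15,405.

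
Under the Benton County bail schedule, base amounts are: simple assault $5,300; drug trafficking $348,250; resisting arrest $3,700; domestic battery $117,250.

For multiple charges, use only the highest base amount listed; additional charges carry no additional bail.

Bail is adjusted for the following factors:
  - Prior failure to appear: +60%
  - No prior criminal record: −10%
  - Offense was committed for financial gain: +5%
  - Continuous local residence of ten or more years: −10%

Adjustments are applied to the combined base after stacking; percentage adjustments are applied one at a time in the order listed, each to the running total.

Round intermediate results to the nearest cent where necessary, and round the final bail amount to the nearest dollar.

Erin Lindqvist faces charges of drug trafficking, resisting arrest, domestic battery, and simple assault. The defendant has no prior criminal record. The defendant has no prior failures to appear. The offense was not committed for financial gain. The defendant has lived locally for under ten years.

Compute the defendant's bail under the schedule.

$313,425

Base amounts from the schedule: drug trafficking $348,250; resisting arrest $3,700; domestic battery $117,250; simple assault $5,300.
Stacking rule: use the highest base only. Highest is drug trafficking at $348,250. Combined base = $348,250.
No prior criminal record (−10%): $348,250 × 0.9 = $313,425.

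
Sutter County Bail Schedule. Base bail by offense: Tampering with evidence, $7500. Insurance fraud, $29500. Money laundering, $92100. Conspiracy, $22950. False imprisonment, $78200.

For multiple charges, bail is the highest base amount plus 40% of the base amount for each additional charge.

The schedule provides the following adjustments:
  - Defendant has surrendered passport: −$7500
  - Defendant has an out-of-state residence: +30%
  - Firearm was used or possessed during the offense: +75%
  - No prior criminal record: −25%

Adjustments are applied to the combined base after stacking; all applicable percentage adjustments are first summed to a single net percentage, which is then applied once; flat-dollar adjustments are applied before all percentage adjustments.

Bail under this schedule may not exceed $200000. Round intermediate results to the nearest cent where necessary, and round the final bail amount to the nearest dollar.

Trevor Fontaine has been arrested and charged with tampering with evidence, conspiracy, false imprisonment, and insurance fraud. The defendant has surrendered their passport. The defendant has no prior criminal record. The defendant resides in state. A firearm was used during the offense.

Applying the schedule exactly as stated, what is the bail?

$142020

Base amounts from the schedule: tampering with evidence $7500; conspiracy $22950; false imprisonment $78200; insurance fraud $29500.
Stacking rule: highest base plus 40% of each additional charge. Highest is false imprisonment at $78200. Additional: $7500 × 40% = $3000; $22950 × 40% = $9180; $29500 × 40% = $11800. Combined base = $78200 + $23980 = $102180.
Defendant has surrendered passport (−$7500 flat): $102180 − $7500 = $94680.
Net percentage adjustment: +75% −25% = +50%. $94680 × 1.5 = $142020.
$142020 is within the $200000 maximum.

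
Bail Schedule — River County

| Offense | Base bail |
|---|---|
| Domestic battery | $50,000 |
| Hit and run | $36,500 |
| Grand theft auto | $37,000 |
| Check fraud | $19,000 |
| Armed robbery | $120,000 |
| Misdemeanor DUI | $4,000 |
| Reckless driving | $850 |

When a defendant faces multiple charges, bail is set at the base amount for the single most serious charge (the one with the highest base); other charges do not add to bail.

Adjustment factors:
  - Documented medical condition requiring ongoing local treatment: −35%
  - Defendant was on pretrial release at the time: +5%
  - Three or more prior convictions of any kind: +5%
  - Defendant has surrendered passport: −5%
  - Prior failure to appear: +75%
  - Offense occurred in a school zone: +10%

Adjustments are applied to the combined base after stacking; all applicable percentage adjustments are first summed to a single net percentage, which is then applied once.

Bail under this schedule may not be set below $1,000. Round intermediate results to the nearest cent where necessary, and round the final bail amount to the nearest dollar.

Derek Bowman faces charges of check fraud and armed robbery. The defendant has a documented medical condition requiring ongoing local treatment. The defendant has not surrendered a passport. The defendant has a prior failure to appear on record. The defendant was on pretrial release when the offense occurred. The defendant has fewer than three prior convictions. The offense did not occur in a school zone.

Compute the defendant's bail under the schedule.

Base amounts from the schedule: check fraud $19,000; armed robbery $120,000.
Stacking rule: use the highest base only. Highest is armed robbery at $120,000. Combined base = $120,000.
Net percentage adjustment: −35% +5% +75% = +45%. $120,000 × 1.45 = $174,000.
$174,000 is at or above the $1,000 minimum.

$174,000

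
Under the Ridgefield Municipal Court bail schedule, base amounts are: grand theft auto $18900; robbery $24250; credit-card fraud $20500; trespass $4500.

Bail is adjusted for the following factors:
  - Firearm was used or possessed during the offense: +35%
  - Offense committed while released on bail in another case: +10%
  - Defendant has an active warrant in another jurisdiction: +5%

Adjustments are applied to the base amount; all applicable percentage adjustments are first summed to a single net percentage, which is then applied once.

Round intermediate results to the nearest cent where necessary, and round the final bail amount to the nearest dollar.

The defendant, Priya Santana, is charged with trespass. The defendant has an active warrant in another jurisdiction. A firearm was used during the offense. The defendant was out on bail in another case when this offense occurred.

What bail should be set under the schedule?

$6750

Base amounts from the schedule: trespass $4500.
Single charge. Combined base = $4500.
Net percentage adjustment: +35% +10% +5% = +50%. $4500 × 1.5 = $6750.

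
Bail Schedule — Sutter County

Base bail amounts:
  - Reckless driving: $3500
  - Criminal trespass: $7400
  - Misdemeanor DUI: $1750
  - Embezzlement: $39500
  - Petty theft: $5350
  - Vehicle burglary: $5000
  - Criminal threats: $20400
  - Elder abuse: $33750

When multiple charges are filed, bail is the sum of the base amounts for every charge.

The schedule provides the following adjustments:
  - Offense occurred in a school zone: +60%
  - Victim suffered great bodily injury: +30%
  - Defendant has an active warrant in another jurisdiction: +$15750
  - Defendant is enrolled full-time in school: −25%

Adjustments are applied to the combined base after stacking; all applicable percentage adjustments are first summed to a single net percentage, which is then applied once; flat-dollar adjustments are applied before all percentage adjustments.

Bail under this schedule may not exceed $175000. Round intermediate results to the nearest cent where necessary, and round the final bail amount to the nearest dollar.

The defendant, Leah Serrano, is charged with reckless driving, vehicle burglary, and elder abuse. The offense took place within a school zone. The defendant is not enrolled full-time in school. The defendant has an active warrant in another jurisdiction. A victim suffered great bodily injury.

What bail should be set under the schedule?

$110200

Base amounts from the schedule: reckless driving $3500; vehicle burglary $5000; elder abuse $33750.
Stacking rule: sum of all bases. $3500 + $5000 + $33750 = $42250.
Defendant has an active warrant in another jurisdiction (+$15750 flat): $42250 + $15750 = $58000.
Net percentage adjustment: +60% +30% = +90%. $58000 × 1.9 = $110200.
$110200 is within the $175000 maximum.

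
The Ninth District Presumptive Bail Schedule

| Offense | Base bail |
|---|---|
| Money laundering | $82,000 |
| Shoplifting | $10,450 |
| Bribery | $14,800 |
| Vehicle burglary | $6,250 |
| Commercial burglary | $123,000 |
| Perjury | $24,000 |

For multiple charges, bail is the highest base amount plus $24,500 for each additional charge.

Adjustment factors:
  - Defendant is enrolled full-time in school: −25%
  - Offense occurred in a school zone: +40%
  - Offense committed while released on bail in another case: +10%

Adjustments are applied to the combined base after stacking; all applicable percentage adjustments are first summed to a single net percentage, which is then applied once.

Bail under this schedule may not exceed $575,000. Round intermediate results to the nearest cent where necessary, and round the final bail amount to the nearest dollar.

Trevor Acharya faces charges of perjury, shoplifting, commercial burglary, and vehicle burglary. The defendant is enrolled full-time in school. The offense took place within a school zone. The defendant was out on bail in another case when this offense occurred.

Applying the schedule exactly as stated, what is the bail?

Base amounts from the schedule: perjury $24,000; shoplifting $10,450; commercial burglary $123,000; vehicle burglary $6,250.
Stacking rule: highest base plus $24,500 per additional charge. Highest is commercial burglary at $123,000; 3 additional charges → +$73,500. Combined base = $196,500.
Net percentage adjustment: −25% +40% +10% = +25%. $196,500 × 1.25 = $245,625.
$245,625 is within the $575,000 maximum.

$245,625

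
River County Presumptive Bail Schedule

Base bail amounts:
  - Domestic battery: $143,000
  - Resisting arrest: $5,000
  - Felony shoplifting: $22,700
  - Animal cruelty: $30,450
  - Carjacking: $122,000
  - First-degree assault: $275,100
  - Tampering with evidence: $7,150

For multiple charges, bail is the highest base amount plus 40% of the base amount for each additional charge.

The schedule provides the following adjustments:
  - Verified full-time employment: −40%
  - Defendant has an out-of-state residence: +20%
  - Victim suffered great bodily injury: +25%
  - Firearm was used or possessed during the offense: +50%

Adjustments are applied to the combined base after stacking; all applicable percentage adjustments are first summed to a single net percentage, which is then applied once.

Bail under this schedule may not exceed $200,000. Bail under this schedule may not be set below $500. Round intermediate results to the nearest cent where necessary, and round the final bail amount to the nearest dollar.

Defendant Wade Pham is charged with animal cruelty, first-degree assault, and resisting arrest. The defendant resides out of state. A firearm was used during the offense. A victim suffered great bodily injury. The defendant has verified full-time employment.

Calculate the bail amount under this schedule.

Base amounts from the schedule: animal cruelty $30,450; first-degree assault $275,100; resisting arrest $5,000.
Stacking rule: highest base plus 40% of each additional charge. Highest is first-degree assault at $275,100. Additional: $30,450 × 40% = $12,180; $5,000 × 40% = $2,000. Combined base = $275,100 + $14,180 = $289,280.
Net percentage adjustment: −40% +20% +25% +50% = +55%. $289,280 × 1.55 = $448,384.
Result $448,384 exceeds the maximum of $200,000; bail is capped at $200,000.
$200,000 is at or above the $500 minimum.

$200,000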